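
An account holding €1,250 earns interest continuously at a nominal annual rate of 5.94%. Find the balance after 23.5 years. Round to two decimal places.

A = P·e^(rt) = 1,250·e^(0.0594·23.5) = 1,250·e^1.3959.
e^1.3959 ≈ 4.038607684, so A ≈ 5,048.2596.

€5,048.26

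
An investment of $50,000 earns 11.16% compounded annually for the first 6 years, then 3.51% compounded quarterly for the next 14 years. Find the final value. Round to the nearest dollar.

$153,866

After 6 years at 11.16%: 50,000 × 1.88664951651 ≈ 94,332.4758.
Then 14 years at 3.51%: 94,332.4758 × 1.63110306473 ≈ 153,865.9904.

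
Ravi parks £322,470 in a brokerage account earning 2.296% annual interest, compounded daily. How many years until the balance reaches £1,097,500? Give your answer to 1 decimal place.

53.3 years

(1 + 0.0000629041)^(365t) = 1,097,500/322,470 = 3.4034.
365t·ln(1 + 0.0000629041) = ln(3.4034); 365t = 1.2248/6.29021e-05 ≈ 19471.2009.
t ≈ 53.3458 years.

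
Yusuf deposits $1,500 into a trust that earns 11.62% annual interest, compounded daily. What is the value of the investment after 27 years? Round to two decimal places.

$34,548.56

Growth factor = (1 + 0.1162/365)^9855 ≈ 23.032371909.
A ≈ 1,500 × 23.032371909 ≈ 34,548.5579.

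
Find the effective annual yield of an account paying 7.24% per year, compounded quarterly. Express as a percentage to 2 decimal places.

EAR = (1 + 7.24%/4)^4 − 1 = (1 + 0.0181)^4 − 1.
(1 + 0.0181)^4 ≈ 1.074389, so EAR ≈ 7.43895%.

7.44%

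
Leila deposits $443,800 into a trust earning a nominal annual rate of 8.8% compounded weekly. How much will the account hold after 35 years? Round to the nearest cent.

Periodic rate = 8.8%/52 = 0.00169231; periods = 52·35 = 1820.
A = 443,800·(1 + 0.088/52)^1820 ≈ 443,800·21.70183420831 ≈ 9,631,274.0216.

$9,631,274.02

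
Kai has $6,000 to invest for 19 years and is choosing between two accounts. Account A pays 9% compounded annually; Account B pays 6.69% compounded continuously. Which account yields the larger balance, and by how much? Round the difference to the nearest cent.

Account A, by $9,461.34

Account A growth factor: (1 + 0.09)^19 ≈ 5.1416612548; balance ≈ 30,849.9675.
Account B growth factor: e^(0.0669·19) = e^1.2711 ≈ 3.5647716553; balance ≈ 21,388.6299.
Account A is larger by 9,461.3376.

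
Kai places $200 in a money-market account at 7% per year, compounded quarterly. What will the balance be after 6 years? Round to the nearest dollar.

Periodic rate = 7%/4 = 0.0175; periods = 4·6 = 24.
A = 200·(1 + 0.0175)^24 ≈ 200·1.51644279 ≈ 303.2886.

$303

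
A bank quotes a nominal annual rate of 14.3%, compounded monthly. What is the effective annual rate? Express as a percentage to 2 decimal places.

One year is 12 periods at 0.0119167 each: (1 + 0.0119167)^12 ≈ 1.152755.
EAR = 1.152755 − 1 ≈ 15.27549%.

15.28%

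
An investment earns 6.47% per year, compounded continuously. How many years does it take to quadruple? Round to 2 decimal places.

21.43 years

e^(0.0647t) = 4, so 0.0647t = ln 4 ≈ 1.3863.
t ≈ 1.3863/0.0647 ≈ 21.4265.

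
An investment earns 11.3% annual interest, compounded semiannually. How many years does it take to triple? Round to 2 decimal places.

(1 + 0.0565)^(2t) = 3.
2t = ln 3 / ln(1 + 0.0565) ≈ 1.0986/0.0549616 ≈ 19.9887.
t ≈ 9.9944.

9.99 years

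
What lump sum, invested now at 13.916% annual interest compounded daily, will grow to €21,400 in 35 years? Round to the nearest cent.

Periodic rate = 13.916%/365 = 0.00038126; 12775 periods.
P = 21,400/(1 + 0.13916/365)^12775 ≈ 21,400/130.27814644 ≈ 164.2639.

€164.26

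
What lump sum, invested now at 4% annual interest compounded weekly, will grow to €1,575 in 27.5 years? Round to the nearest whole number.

Periodic rate = 4%/52 = 0.000769231; 1430 periods.
P = 1,575/(1 + 0.04/52)^1430 ≈ 1,575/3.002895951 ≈ 524.4937.

€524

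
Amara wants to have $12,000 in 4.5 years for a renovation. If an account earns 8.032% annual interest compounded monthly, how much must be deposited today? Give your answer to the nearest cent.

$8,370.14

Growth factor = (1 + 0.08032/12)^54 ≈ 1.4336673639.
P = 12,000/1.4336673639 ≈ 8,370.1424.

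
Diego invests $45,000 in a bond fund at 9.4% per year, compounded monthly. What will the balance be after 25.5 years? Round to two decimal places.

$489,959.62

Periodic rate = 9.4%/12 = 0.00783333; periods = 12·25.5 = 306.
A = 45,000·(1 + 0.094/12)^306 ≈ 45,000·10.887991572 ≈ 489,959.6207.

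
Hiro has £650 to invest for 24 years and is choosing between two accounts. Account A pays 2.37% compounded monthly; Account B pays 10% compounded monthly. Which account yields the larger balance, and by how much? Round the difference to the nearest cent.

Account B, by £5,946.81

Account A growth factor: (1 + 0.001975)^288 ≈ 1.765155959; balance ≈ 1,147.3514.
Account B growth factor: (1 + 0.1/12)^288 ≈ 10.9140965; balance ≈ 7,094.1627.
Account B is larger by 5,946.8114.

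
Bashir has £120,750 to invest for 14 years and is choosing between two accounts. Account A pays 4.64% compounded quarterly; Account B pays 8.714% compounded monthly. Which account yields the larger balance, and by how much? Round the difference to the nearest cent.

Account B, by £176,841.43

A: (1 + 0.0116)^56 ≈ 1.90762918292, so 120,750 × 1.90762918292 ≈ 230,346.2238.
B: (1 + 0.08714/12)^168 ≈ 3.37215449468, so 120,750 × 3.37215449468 ≈ 407,187.6552.
Difference ≈ 176,841.4314 in favor of B.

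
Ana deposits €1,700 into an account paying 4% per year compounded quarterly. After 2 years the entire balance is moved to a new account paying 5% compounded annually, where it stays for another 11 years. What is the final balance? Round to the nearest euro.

After 2 years at 4%: 1,700 × 1.082856706 ≈ 1,840.8564.
Then 11 years at 5%: 1,840.8564 × 1.710339358 ≈ 3,148.4892.

€3,148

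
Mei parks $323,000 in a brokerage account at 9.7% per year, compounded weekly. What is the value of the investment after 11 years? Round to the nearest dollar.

$937,914

Growth factor = (1 + 0.097/52)^572 ≈ 2.90375885086.
A ≈ 323,000 × 2.90375885086 ≈ 937,914.1088.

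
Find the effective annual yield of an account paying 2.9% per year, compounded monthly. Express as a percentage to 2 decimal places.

One year is 12 periods at 0.00241667 each: (1 + 0.00241667)^12 ≈ 1.029389.
EAR = 1.029389 − 1 ≈ 2.93886%.

2.94%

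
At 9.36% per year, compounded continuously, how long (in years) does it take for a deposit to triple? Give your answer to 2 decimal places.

11.74 years

e^(0.0936t) = 3, so 0.0936t = ln 3 ≈ 1.0986.
t ≈ 1.0986/0.0936 ≈ 11.7373.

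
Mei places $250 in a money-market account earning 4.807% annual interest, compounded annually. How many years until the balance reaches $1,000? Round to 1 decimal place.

29.5 years

We need (1 + 0.04807)^t = 4, so t = ln 4 / ln 1.04807 ≈ 29.5268.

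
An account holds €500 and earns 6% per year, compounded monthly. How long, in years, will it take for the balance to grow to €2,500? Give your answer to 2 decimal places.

26.89 years

(1 + 0.005)^(12t) = 2,500/500 = 5.
12t·ln(1 + 0.005) = ln(5); 12t = 1.6094/0.00498754 ≈ 322.6916.
t ≈ 26.8910 years.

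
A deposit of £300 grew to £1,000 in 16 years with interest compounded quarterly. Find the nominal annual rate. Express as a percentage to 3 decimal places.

7.596%

(1 + r/4)^64 = 1,000/300 = 3.33333.
1 + r/4 = 3.33333^(1/64) ≈ 1.01899, so r/4 ≈ 0.0189901.
r ≈ 4·0.0189901 = 7.59605%.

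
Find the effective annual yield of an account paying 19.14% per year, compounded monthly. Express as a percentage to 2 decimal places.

20.91%

One year is 12 periods at 0.01595 each: (1 + 0.01595)^12 ≈ 1.209116.
EAR = 1.209116 − 1 ≈ 20.91161%.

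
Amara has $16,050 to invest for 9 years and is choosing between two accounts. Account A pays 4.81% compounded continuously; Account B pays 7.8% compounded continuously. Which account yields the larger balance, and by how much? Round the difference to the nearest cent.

Account A growth factor: e^(0.0481·9) = e^0.4329 ≈ 1.5417220408; balance ≈ 24,744.6388.
Account B growth factor: e^(0.078·9) = e^0.702 ≈ 2.0177842431; balance ≈ 32,385.4371.
Account B is larger by 7,640.7983.

Account B, by $7,640.80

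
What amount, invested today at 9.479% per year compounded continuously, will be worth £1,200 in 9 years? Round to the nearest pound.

P = A·e^(−rt) = 1,200·e^(−0.85311).
e^(−0.85311) ≈ 0.4260877364, so P ≈ 511.3053.

£511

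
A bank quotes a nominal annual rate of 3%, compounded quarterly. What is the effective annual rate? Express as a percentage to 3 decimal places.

EAR = (1 + 3%/4)^4 − 1 = (1 + 0.0075)^4 − 1.
(1 + 0.0075)^4 ≈ 1.030339, so EAR ≈ 3.03392%.

3.034%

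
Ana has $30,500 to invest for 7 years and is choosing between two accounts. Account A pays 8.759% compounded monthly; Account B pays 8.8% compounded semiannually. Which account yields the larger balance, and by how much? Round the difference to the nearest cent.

A: (1 + 0.08759/12)^84 ≈ 1.8420943545, so 30,500 × 1.8420943545 ≈ 56,183.8778.
B: (1 + 0.044)^14 ≈ 1.8272879123, so 30,500 × 1.8272879123 ≈ 55,732.2813.
Difference ≈ 451.5965 in favor of A.

Account A, by $451.60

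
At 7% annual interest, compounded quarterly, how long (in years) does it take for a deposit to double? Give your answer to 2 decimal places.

9.99 years

(1 + 0.0175)^(4t) = 2.
4t = ln 2 / ln(1 + 0.0175) ≈ 0.69315/0.0173486 ≈ 39.9540.
t ≈ 9.9885.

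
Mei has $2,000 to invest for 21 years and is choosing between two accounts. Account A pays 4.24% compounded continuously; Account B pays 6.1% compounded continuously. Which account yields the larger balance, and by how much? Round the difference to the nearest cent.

A: e^(0.0424·21) = e^0.8904 ≈ 2.436103898, so 2,000 × 2.436103898 ≈ 4,872.2078.
B: e^(0.061·21) = e^1.281 ≈ 3.600238164, so 2,000 × 3.600238164 ≈ 7,200.4763.
Difference ≈ 2,328.2685 in favor of B.

Account B, by $2,328.27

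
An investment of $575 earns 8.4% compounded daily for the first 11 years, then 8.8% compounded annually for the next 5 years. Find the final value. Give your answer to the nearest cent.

$2,208.28

Phase 1: 575·(1 + 0.084/365)^4015 ≈ 1,448.4709.
Phase 2: 1,448.4709·(1 + 0.088)^5 ≈ 2,208.2806.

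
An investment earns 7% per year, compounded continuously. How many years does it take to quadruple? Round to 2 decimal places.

e^(0.07t) = 4, so 0.07t = ln 4 ≈ 1.3863.
t ≈ 1.3863/0.07 ≈ 19.8042.

19.80 years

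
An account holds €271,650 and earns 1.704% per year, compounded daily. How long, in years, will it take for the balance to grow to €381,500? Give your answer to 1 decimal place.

We need (1 + 0.0000466849)^(365t) = 1.4044, so 365t = ln 1.4044 / ln 1.000047 ≈ 7274.3880.
t ≈ 7274.3880/365 = 19.9298 years.

19.9 years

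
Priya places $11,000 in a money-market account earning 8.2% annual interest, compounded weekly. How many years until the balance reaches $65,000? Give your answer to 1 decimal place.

21.7 years

(1 + 0.00157692)^(52t) = 65,000/11,000 = 5.9091.
52t·ln(1 + 0.00157692) = ln(5.9091); 52t = 1.7765/0.00157568 ≈ 1127.4439.
t ≈ 21.6816 years.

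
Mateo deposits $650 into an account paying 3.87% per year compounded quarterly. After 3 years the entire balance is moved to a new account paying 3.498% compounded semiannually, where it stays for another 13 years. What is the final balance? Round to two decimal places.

Phase 1: 650·(1 + 0.009675)^12 ≈ 729.6131.
Phase 2: 729.6131·(1 + 0.01749)^26 ≈ 1,145.1872.

$1,145.19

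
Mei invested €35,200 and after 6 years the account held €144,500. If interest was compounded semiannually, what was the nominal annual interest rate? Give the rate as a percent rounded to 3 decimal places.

The 12-period growth factor is 144,500/35,200 = 4.10511.
r/2 = 4.10511^(1/12) − 1 ≈ 0.124891, so r ≈ 2·0.124891 = 24.97819%.

24.978%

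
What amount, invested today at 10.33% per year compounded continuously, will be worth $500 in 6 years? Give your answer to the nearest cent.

$269.03

P = A·e^(−rt) = 500·e^(−0.6198).
e^(−0.6198) ≈ 0.538052037, so P ≈ 269.0260.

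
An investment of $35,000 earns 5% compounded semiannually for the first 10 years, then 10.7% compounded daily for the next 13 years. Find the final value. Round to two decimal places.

$230,441.37

Phase 1: 35,000·(1 + 0.025)^20 ≈ 57,351.5754.
Phase 2: 57,351.5754·(1 + 0.107/365)^4745 ≈ 230,441.3693.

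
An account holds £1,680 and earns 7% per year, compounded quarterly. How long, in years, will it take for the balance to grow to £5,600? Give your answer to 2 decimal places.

17.35 years

We need (1 + 0.0175)^(4t) = 3.3333, so 4t = ln 3.3333 / ln 1.0175 ≈ 69.3987.
t ≈ 69.3987/4 = 17.3497 years.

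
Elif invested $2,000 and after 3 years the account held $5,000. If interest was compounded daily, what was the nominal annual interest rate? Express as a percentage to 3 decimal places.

The 1095-period growth factor is 5,000/2,000 = 2.5.
r/365 = 2.5^(1/1095) − 1 ≈ 0.000837145, so r ≈ 365·0.000837145 = 30.55581%.

30.556%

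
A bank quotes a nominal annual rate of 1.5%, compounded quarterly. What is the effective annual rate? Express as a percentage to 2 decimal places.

EAR = (1 + 1.5%/4)^4 − 1 = (1 + 0.00375)^4 − 1.
(1 + 0.00375)^4 ≈ 1.015085, so EAR ≈ 1.50846%.

1.51%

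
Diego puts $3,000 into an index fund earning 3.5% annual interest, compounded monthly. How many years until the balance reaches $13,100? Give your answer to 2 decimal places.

We need (1 + 0.00291667)^(12t) = 4.3667, so 12t = ln 4.3667 / ln 1.002917 ≈ 506.1081.
t ≈ 506.1081/12 = 42.1757 years.

42.18 years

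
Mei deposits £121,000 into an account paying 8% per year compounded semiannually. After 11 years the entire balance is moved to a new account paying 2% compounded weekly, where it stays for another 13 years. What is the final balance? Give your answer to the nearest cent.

£371,889.31

Phase 1: 121,000·(1 + 0.04)^22 ≈ 286,760.1738.
Phase 2: 286,760.1738·(1 + 0.02/52)^676 ≈ 371,889.3069.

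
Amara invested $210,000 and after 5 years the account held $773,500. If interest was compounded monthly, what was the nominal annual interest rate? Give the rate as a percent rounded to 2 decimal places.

26.36%

(1 + r/12)^60 = 773,500/210,000 = 3.68333.
1 + r/12 = 3.68333^(1/60) ≈ 1.021968, so r/12 ≈ 0.0219681.
r ≈ 12·0.0219681 = 26.36175%.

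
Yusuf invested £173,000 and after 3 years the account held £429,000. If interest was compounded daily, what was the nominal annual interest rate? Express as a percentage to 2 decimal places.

30.28%

The 1095-period growth factor is 429,000/173,000 = 2.47977.
r/365 = 2.47977^(1/1095) − 1 ≈ 0.000829719, so r ≈ 365·0.000829719 = 30.28473%.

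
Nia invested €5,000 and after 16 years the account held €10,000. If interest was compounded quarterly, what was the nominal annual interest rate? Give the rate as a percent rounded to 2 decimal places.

(1 + r/4)^64 = 10,000/5,000 = 2.
1 + r/4 = 2^(1/64) ≈ 1.010889, so r/4 ≈ 0.0108893.
r ≈ 4·0.0108893 = 4.35571%.

4.36%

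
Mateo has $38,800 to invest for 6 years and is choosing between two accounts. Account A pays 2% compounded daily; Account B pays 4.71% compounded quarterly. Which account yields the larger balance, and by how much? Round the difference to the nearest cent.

A: (1 + 0.02/365)^2190 ≈ 1.1274931449, so 38,800 × 1.1274931449 ≈ 43,746.7340.
B: (1 + 0.011775)^24 ≈ 1.3243862428, so 38,800 × 1.3243862428 ≈ 51,386.1862.
Difference ≈ 7,639.4522 in favor of B.

Account B, by $7,639.45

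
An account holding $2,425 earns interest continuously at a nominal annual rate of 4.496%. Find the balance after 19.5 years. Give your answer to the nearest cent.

A = P·e^(rt) = 2,425·e^(0.04496·19.5) = 2,425·e^0.87672.
e^0.87672 ≈ 2.40300491, so A ≈ 5,827.2869.

$5,827.29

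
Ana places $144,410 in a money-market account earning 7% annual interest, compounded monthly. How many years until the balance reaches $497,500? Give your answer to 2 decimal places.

17.72 years

(1 + 0.00583333)^(12t) = 497,500/144,410 = 3.4451.
12t·ln(1 + 0.00583333) = ln(3.4451); 12t = 1.2369/0.00581639 ≈ 212.6646.
t ≈ 17.7220 years.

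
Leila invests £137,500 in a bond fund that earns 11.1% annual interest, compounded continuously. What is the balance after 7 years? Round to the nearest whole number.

A = P·e^(rt) = 137,500·e^(0.111·7) = 137,500·e^0.777.
e^0.777 ≈ 2.17493765552, so A ≈ 299,053.9276.

£299,054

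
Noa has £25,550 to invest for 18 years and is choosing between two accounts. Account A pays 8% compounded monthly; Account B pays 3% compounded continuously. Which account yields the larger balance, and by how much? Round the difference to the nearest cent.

Account A, by £63,480.70

A: (1 + 0.08/12)^216 ≈ 4.20057418741, so 25,550 × 4.20057418741 ≈ 107,324.6705.
B: e^(0.03·18) = e^0.54 ≈ 1.7160068622, so 25,550 × 1.7160068622 ≈ 43,843.9753.
Difference ≈ 63,480.6952 in favor of A.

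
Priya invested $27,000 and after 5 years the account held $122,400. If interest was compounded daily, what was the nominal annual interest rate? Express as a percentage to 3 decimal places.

The 1825-period growth factor is 122,400/27,000 = 4.53333.
r/365 = 4.53333^(1/1825) − 1 ≈ 0.000828539, so r ≈ 365·0.000828539 = 30.24167%.

30.242%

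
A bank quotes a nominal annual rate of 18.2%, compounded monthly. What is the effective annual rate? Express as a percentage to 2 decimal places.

One year is 12 periods at 0.0151667 each: (1 + 0.0151667)^12 ≈ 1.197976.
EAR = 1.197976 − 1 ≈ 19.79762%.

19.80%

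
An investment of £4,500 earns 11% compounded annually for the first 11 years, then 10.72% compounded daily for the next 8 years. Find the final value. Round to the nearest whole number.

Phase 1: 4,500·(1 + 0.11)^11 ≈ 14,182.9078.
Phase 2: 14,182.9078·(1 + 0.1072/365)^2920 ≈ 33,431.9374.

£33,432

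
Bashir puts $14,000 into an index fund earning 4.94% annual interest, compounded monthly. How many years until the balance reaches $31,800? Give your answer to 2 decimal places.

(1 + 0.00411667)^(12t) = 31,800/14,000 = 2.2714.
12t·ln(1 + 0.00411667) = ln(2.2714); 12t = 0.82041/0.00410822 ≈ 199.6995.
t ≈ 16.6416 years.

16.64 years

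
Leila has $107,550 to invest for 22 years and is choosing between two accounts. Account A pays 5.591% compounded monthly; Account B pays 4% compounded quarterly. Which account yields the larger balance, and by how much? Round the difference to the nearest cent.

Account A, by $108,749.59

Account A growth factor: (1 + 0.05591/12)^264 ≈ 3.41153874806; balance ≈ 366,910.9924.
Account B growth factor: (1 + 0.01)^88 ≈ 2.40038493741; balance ≈ 258,161.4000.
Account A is larger by 108,749.5923.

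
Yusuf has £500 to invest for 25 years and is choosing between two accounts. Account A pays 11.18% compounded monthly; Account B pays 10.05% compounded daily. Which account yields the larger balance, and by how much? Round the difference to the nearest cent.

A: (1 + 0.1118/12)^300 ≈ 16.15226466, so 500 × 16.15226466 ≈ 8,076.1323.
B: (1 + 0.1005/365)^9125 ≈ 12.33146547, so 500 × 12.33146547 ≈ 6,165.7327.
Difference ≈ 1,910.3996 in favor of A.

Account A, by £1,910.40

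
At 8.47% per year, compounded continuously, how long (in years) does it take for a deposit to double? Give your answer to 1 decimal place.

e^(0.0847t) = 2, so 0.0847t = ln 2 ≈ 0.69315.
t ≈ 0.69315/0.0847 ≈ 8.1836.

8.2 years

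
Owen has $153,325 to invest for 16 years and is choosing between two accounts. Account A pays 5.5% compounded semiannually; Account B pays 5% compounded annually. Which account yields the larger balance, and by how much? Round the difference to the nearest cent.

Account A growth factor: (1 + 0.0275)^32 ≈ 2.38242137851; balance ≈ 365,284.7579.
Account B growth factor: (1 + 0.05)^16 ≈ 2.18287458838; balance ≈ 334,689.2463.
Account A is larger by 30,595.5116.

Account A, by $30,595.51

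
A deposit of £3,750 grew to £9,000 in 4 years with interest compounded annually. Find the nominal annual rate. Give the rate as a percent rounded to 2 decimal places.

24.47%

The 4-period growth factor is 9,000/3,750 = 2.4.
r = 2.4^(1/4) − 1 ≈ 0.244666, i.e. 24.46660%.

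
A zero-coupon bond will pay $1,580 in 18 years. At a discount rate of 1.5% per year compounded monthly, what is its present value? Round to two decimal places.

Growth factor = (1 + 0.00125)^216 ≈ 1.309743597.
P = 1,580/1.309743597 ≈ 1,206.3430.

$1,206.34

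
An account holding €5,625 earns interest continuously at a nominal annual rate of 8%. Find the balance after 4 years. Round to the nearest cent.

€7,746.34

A = P·e^(rt) = 5,625·e^(0.08·4) = 5,625·e^0.32.
e^0.32 ≈ 1.377127764, so A ≈ 7,746.3437.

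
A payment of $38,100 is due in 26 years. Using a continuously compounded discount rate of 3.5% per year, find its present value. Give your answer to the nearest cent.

$15,336.17

P = A·e^(−rt) = 38,100·e^(−0.91).
e^(−0.91) ≈ 0.40252422403, so P ≈ 15,336.1729.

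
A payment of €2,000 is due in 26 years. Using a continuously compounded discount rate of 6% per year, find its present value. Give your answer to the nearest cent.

P = A·e^(−rt) = 2,000·e^(−1.56).
e^(−1.56) ≈ 0.2101360712, so P ≈ 420.2721.

€420.27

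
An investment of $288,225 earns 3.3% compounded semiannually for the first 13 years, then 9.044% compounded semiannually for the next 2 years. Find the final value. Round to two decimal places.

$526,446.75

After 13 years at 3.3%: 288,225 × 1.53035419137 ≈ 441,086.3368.
Then 2 years at 9.044%: 441,086.3368 × 1.19352314398 ≈ 526,446.7515.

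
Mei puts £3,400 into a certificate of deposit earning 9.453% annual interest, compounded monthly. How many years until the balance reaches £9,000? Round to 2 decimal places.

10.34 years

(1 + 0.0078775)^(12t) = 9,000/3,400 = 2.6471.
12t·ln(1 + 0.0078775) = ln(2.6471); 12t = 0.97345/0.00784663 ≈ 124.0594.
t ≈ 10.3383 years.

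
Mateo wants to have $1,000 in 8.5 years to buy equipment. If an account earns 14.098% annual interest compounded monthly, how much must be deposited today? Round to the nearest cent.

Growth factor = (1 + 0.14098/12)^102 ≈ 3.29150682.
P = 1,000/3.29150682 ≈ 303.8122.

$303.81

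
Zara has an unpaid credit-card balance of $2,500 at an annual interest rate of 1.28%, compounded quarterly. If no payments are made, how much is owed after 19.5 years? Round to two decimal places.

$3,207.50

Growth factor = (1 + 0.0032)^78 ≈ 1.283000519.
A ≈ 2,500 × 1.283000519 ≈ 3,207.5013.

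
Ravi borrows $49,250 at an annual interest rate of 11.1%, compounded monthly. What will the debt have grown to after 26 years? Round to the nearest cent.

Periodic rate = 11.1%/12 = 0.00925; periods = 12·26 = 312.
A = 49,250·(1 + 0.00925)^312 ≈ 49,250·17.6853036828 ≈ 871,001.2064.

$871,001.21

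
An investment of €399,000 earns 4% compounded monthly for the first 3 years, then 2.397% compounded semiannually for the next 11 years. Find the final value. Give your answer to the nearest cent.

€584,562.87

After 3 years at 4%: 399,000 × 1.12727187452 ≈ 449,781.4779.
Then 11 years at 2.397%: 449,781.4779 × 1.2996597113 ≈ 584,562.8658.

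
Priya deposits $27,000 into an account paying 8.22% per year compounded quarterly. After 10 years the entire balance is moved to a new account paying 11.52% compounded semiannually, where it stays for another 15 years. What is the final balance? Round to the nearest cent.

$326,872.59

Phase 1: 27,000·(1 + 0.02055)^40 ≈ 60,916.5425.
Phase 2: 60,916.5425·(1 + 0.0576)^30 ≈ 326,872.5945.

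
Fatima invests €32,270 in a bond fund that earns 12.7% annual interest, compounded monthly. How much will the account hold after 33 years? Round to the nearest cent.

Growth factor = (1 + 0.127/12)^396 ≈ 64.64933811005.
A ≈ 32,270 × 64.64933811005 ≈ 2,086,234.1408.

€2,086,234.14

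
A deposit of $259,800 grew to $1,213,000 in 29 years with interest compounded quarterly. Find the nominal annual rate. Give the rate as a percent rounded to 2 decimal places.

5.35%

(1 + r/4)^116 = 1,213,000/259,800 = 4.66898.
1 + r/4 = 4.66898^(1/116) ≈ 1.013373, so r/4 ≈ 0.0133726.
r ≈ 4·0.0133726 = 5.34904%.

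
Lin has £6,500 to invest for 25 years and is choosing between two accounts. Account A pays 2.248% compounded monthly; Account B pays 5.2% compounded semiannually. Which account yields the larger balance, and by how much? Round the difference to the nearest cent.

Account B, by £12,061.32

Account A growth factor: (1 + 0.02248/12)^300 ≈ 1.7532553323; balance ≈ 11,396.1597.
Account B growth factor: (1 + 0.026)^50 ≈ 3.6088434153; balance ≈ 23,457.4822.
Account B is larger by 12,061.3225.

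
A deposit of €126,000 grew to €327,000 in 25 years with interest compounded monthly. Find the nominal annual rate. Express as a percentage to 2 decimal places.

3.82%

The 300-period growth factor is 327,000/126,000 = 2.59524.
r/12 = 2.59524^(1/300) − 1 ≈ 0.00318399, so r ≈ 12·0.00318399 = 3.82078%.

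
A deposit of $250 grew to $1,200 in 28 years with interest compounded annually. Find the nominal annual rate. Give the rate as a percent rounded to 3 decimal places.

5.762%

(1 + r)^28 = 1,200/250 = 4.8.
1 + r = 4.8^(1/28) ≈ 1.057621, so r ≈ 0.0576209.
r ≈ 5.76209%.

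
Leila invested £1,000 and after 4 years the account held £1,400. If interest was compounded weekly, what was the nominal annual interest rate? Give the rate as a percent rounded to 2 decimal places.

8.42%

(1 + r/52)^208 = 1,400/1,000 = 1.4.
1 + r/52 = 1.4^(1/208) ≈ 1.001619, so r/52 ≈ 0.00161896.
r ≈ 52·0.00161896 = 8.41861%.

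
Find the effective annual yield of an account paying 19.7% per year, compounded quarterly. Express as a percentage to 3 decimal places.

One year is 4 periods at 0.04925 each: (1 + 0.04925)^4 ≈ 1.212037.
EAR = 1.212037 − 1 ≈ 21.20371%.

21.204%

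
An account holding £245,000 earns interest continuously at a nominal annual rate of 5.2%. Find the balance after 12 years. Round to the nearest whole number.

A = P·e^(rt) = 245,000·e^(0.052·12) = 245,000·e^0.624.
e^0.624 ≈ 1.86637864529, so A ≈ 457,262.7681.

£457,263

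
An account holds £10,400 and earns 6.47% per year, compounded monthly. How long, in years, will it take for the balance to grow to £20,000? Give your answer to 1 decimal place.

(1 + 0.00539167)^(12t) = 20,000/10,400 = 1.9231.
12t·ln(1 + 0.00539167) = ln(1.9231); 12t = 0.65393/0.00537718 ≈ 121.6113.
t ≈ 10.1343 years.

10.1 years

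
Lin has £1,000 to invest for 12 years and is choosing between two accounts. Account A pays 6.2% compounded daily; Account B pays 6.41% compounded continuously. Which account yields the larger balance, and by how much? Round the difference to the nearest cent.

A: (1 + 0.062/365)^4380 ≈ 2.104203095, so 1,000 × 2.104203095 ≈ 2,104.2031.
B: e^(0.0641·12) = e^0.7692 ≈ 2.158039132, so 1,000 × 2.158039132 ≈ 2,158.0391.
Difference ≈ 53.8360 in favor of B.

Account B, by £53.84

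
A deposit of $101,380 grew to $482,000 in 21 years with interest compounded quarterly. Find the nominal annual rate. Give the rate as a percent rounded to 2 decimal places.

(1 + r/4)^84 = 482,000/101,380 = 4.75439.
1 + r/4 = 4.75439^(1/84) ≈ 1.018734, so r/4 ≈ 0.0187337.
r ≈ 4·0.0187337 = 7.49346%.

7.49%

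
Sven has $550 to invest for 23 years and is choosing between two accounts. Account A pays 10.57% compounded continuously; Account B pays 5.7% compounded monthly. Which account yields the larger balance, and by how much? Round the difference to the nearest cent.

Account A, by $4,220.15

Account A growth factor: e^(0.1057·23) = e^2.4311 ≈ 11.37138372; balance ≈ 6,254.2610.
Account B growth factor: (1 + 0.00475)^276 ≈ 3.698384859; balance ≈ 2,034.1117.
Account A is larger by 4,220.1494.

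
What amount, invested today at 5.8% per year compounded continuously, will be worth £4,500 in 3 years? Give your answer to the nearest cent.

P = A·e^(−rt) = 4,500·e^(−0.174).
e^(−0.174) ≈ 0.8402968977, so P ≈ 3,781.3360.

£3,781.34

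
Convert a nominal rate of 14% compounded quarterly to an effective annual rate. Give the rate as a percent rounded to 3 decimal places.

EAR = (1 + 14%/4)^4 − 1 = (1 + 0.035)^4 − 1.
(1 + 0.035)^4 ≈ 1.147523, so EAR ≈ 14.75230%.

14.752%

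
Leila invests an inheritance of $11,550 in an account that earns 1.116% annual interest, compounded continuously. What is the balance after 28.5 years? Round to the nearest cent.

A = P·e^(rt) = 11,550·e^(0.01116·28.5) = 11,550·e^0.31806.
e^0.31806 ≈ 1.3744587263, so A ≈ 15,874.9983.

$15,875.00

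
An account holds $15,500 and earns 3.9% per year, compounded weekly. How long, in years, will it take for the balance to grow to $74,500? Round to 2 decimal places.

We need (1 + 0.00075)^(52t) = 4.8065, so 52t = ln 4.8065 / ln 1.00075 ≈ 2094.0637.
t ≈ 2094.0637/52 = 40.2705 years.

40.27 years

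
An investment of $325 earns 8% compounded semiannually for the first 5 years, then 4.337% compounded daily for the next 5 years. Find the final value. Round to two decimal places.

Phase 1: 325·(1 + 0.04)^10 ≈ 481.0794.
Phase 2: 481.0794·(1 + 0.04337/365)^1825 ≈ 597.5688.

$597.57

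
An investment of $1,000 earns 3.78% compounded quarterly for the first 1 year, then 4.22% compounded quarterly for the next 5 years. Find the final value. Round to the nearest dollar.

$1,281

Phase 1: 1,000·(1 + 0.00945)^4 ≈ 1,038.3392.
Phase 2: 1,038.3392·(1 + 0.01055)^20 ≈ 1,280.8415.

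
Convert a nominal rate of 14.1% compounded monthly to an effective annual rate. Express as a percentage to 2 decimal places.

EAR = (1 + 14.1%/12)^12 − 1 = (1 + 0.01175)^12 − 1.
(1 + 0.01175)^12 ≈ 1.150479, so EAR ≈ 15.04786%.

15.05%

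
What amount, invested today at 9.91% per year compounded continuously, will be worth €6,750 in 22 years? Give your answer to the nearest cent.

€762.88

P = A·e^(−rt) = 6,750·e^(−2.1802).
e^(−2.1802) ≈ 0.1130189246, so P ≈ 762.8777.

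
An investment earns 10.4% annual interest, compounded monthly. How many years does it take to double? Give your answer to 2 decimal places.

6.69 years

(1 + 0.00866667)^(12t) = 2.
12t = ln 2 / ln(1 + 0.00866667) ≈ 0.69315/0.00862933 ≈ 80.3246.
t ≈ 6.6937.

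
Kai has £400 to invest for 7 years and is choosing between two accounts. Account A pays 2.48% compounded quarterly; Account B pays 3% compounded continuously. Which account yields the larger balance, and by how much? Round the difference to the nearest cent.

A: (1 + 0.0062)^28 ≈ 1.18894226, so 400 × 1.18894226 ≈ 475.5769.
B: e^(0.03·7) = e^0.21 ≈ 1.23367806, so 400 × 1.23367806 ≈ 493.4712.
Difference ≈ 17.8943 in favor of B.

Account B, by £17.89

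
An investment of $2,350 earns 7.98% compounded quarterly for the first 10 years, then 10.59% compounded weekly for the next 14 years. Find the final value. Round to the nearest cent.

Phase 1: 2,350·(1 + 0.01995)^40 ≈ 5,178.7286.
Phase 2: 5,178.7286·(1 + 0.1059/52)^728 ≈ 22,774.7382.

$22,774.74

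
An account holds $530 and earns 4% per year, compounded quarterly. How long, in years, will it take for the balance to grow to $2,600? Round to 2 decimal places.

We need (1 + 0.01)^(4t) = 4.9057, so 4t = ln 4.9057 / ln 1.01 ≈ 159.8328.
t ≈ 159.8328/4 = 39.9582 years.

39.96 years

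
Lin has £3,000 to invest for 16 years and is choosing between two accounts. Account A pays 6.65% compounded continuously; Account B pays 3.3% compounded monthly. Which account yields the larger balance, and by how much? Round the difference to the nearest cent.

Account A, by £3,610.89

Account A growth factor: e^(0.0665·16) = e^1.064 ≈ 2.897939595; balance ≈ 8,693.8188.
Account B growth factor: (1 + 0.00275)^192 ≈ 1.694309576; balance ≈ 5,082.9287.
Account A is larger by 3,610.8901.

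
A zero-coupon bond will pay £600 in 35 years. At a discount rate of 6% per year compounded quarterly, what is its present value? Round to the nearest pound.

£75

Periodic rate = 6%/4 = 0.015; 140 periods.
P = 600/(1 + 0.015)^140 ≈ 600/8.0398124 ≈ 74.6286.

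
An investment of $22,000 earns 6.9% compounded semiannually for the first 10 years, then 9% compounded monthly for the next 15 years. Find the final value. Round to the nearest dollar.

$166,396

After 10 years at 6.9%: 22,000 × 1.97065182581 ≈ 43,354.3402.
Then 15 years at 9%: 43,354.3402 × 3.83804326748 ≈ 166,395.8334.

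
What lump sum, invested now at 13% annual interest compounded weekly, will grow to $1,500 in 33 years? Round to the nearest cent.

Periodic rate = 13%/52 = 0.0025; 1716 periods.
P = 1,500/(1 + 0.0025)^1716 ≈ 1,500/72.57688051 ≈ 20.6677.

$20.67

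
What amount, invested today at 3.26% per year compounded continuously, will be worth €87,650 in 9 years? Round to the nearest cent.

P = A·e^(−rt) = 87,650·e^(−0.2934).
e^(−0.2934) ≈ 0.74572379151, so P ≈ 65,362.6903.

€65,362.69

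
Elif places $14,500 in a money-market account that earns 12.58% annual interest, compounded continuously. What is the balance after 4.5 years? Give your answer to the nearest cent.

A = P·e^(rt) = 14,500·e^(0.1258·4.5) = 14,500·e^0.5661.
e^0.5661 ≈ 1.7613842401, so A ≈ 25,540.0715.

$25,540.07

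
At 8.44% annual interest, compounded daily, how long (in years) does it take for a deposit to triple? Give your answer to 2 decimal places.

13.02 years

(1 + 0.000231233)^(365t) = 3.
365t = ln 3 / ln(1 + 0.000231233) ≈ 1.0986/0.000231206 ≈ 4751.6569.
t ≈ 13.0182.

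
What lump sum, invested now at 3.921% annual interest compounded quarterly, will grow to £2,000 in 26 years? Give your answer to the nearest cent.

£725.17

Growth factor = (1 + 0.0098025)^104 ≈ 2.75797244.
P = 2,000/2.75797244 ≈ 725.1704.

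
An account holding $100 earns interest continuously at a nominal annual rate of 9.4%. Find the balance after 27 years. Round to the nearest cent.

$1,265.43

A = P·e^(rt) = 100·e^(0.094·27) = 100·e^2.538.
e^2.538 ≈ 12.65433697, so A ≈ 1,265.4337.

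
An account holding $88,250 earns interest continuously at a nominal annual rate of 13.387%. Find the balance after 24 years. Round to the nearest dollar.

A = P·e^(rt) = 88,250·e^(0.13387·24) = 88,250·e^3.21288.
e^3.21288 ≈ 24.85055285547, so A ≈ 2,193,061.2895.

$2,193,061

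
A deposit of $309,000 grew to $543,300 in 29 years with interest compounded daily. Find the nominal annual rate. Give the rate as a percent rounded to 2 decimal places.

1.95%

(1 + r/365)^10585 = 543,300/309,000 = 1.75825.
1 + r/365 = 1.75825^(1/10585) ≈ 1.000053, so r/365 ≈ 0.0000533146.
r ≈ 365·0.0000533146 = 1.94598%.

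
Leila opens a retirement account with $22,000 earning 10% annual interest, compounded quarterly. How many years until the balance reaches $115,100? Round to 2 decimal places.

We need (1 + 0.025)^(4t) = 5.2318, so 4t = ln 5.2318 / ln 1.025 ≈ 67.0143.
t ≈ 67.0143/4 = 16.7536 years.

16.75 years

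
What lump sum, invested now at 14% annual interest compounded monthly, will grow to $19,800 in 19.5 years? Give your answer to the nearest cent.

Periodic rate = 14%/12 = 0.0116667; 234 periods.
P = 19,800/(1 + 0.14/12)^234 ≈ 19,800/15.092497821 ≈ 1,311.9101.

$1,311.91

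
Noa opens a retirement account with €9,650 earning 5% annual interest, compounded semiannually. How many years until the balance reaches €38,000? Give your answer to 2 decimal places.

27.75 years

We need (1 + 0.025)^(2t) = 3.9378, so 2t = ln 3.9378 / ln 1.025 ≈ 55.5076.
t ≈ 55.5076/2 = 27.7538 years.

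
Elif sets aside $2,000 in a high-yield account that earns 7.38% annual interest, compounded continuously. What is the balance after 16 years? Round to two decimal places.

$6,513.96

A = P·e^(rt) = 2,000·e^(0.0738·16) = 2,000·e^1.1808.
e^1.1808 ≈ 3.256978744, so A ≈ 6,513.9575.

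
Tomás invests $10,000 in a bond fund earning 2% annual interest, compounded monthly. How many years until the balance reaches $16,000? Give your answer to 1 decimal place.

23.5 years

We need (1 + 0.00166667)^(12t) = 1.6, so 12t = ln 1.6 / ln 1.001667 ≈ 282.2371.
t ≈ 282.2371/12 = 23.5198 years.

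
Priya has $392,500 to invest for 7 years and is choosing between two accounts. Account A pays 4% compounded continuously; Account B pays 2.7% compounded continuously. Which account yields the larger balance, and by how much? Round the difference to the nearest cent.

Account A, by $45,172.38

A: e^(0.04·7) = e^0.28 ≈ 1.32312981234, so 392,500 × 1.32312981234 ≈ 519,328.4513.
B: e^(0.027·7) = e^0.189 ≈ 1.20804095248, so 392,500 × 1.20804095248 ≈ 474,156.0738.
Difference ≈ 45,172.3775 in favor of A.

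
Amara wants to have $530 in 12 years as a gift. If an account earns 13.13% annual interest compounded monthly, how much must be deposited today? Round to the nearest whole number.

Periodic rate = 13.13%/12 = 0.0109417; 144 periods.
P = 530/(1 + 0.1313/12)^144 ≈ 530/4.79245363 ≈ 110.5905.

$111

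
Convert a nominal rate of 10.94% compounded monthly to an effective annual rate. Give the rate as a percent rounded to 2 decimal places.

One year is 12 periods at 0.00911667 each: (1 + 0.00911667)^12 ≈ 1.115056.
EAR = 1.115056 − 1 ≈ 11.50557%.

11.51%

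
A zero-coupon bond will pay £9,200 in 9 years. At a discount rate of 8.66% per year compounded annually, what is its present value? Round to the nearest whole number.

Growth factor = (1 + 0.0866)^9 ≈ 2.111676108.
P = 9,200/2.111676108 ≈ 4,356.7287.

£4,357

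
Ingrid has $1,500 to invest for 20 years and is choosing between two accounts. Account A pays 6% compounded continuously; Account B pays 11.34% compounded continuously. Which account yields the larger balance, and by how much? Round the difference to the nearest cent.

Account B, by $9,509.92

Account A growth factor: e^(0.06·20) = e^1.2 ≈ 3.320116923; balance ≈ 4,980.1754.
Account B growth factor: e^(0.1134·20) = e^2.268 ≈ 9.6600613583; balance ≈ 14,490.0920.
Account B is larger by 9,509.9167.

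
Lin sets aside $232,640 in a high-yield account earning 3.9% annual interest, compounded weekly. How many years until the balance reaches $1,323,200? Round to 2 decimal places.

44.59 years

We need (1 + 0.00075)^(52t) = 5.6878, so 52t = ln 5.6878 / ln 1.00075 ≈ 2318.6239.
t ≈ 2318.6239/52 = 44.5889 years.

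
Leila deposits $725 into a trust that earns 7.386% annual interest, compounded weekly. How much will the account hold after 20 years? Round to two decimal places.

$3,172.65

Periodic rate = 7.386%/52 = 0.00142038; periods = 52·20 = 1040.
A = 725·(1 + 0.07386/52)^1040 ≈ 725·4.376073654 ≈ 3,172.6534.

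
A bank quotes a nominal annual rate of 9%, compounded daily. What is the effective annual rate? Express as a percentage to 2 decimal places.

9.42%

EAR = (1 + 9%/365)^365 − 1 = (1 + 0.000246575)^365 − 1.
(1 + 0.000246575)^365 ≈ 1.094162, so EAR ≈ 9.41621%.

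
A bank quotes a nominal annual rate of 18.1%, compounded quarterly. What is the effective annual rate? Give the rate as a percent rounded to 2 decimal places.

19.37%

EAR = (1 + 18.1%/4)^4 − 1 = (1 + 0.04525)^4 − 1.
(1 + 0.04525)^4 ≈ 1.19366, so EAR ≈ 19.36602%.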